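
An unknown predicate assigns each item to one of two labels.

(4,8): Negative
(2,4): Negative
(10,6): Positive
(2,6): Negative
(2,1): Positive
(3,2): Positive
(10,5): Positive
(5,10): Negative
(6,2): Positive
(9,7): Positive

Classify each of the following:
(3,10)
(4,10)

Negative, Negative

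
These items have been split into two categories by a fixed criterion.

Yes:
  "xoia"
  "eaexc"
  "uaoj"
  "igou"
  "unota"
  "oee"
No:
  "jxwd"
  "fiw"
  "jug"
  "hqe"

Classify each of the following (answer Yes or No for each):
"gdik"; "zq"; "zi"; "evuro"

No, No, No, Yes

The rule appears to be: has ≥ 2 vowels.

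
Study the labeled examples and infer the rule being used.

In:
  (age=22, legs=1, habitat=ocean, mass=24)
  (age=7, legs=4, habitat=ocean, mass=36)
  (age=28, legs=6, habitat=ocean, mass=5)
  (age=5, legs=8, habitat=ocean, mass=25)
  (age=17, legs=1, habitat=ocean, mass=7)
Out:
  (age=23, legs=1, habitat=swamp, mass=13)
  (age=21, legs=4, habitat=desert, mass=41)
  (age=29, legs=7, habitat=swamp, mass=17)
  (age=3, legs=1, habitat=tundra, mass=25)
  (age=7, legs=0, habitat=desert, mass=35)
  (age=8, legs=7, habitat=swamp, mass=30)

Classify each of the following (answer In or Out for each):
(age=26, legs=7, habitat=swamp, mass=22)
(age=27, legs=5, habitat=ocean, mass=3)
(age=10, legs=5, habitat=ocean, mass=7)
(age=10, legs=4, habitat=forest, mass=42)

The classifier is using: habitat is ocean.

Out, In, In, Out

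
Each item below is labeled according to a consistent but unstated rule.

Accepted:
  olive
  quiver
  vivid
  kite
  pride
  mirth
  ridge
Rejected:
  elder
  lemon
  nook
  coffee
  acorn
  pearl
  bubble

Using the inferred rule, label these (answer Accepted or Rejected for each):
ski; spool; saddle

Accepted, Rejected, Rejected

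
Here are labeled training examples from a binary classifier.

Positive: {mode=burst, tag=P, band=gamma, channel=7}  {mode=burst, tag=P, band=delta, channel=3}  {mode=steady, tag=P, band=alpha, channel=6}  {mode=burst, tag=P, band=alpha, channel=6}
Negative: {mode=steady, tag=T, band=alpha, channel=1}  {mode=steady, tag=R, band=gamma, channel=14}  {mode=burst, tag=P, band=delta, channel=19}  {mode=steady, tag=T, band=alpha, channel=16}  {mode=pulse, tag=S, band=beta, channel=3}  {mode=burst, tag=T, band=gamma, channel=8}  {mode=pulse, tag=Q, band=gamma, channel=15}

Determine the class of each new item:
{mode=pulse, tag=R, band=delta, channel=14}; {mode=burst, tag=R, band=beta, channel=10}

Negative, Negative

'Positive' ⟺ tag is P AND channel ≤ 7.
{mode=pulse, tag=R, band=delta, channel=14}: Negative (tag is R, channel = 14). {mode=burst, tag=R, band=beta, channel=10}: Negative (tag is R, channel = 10).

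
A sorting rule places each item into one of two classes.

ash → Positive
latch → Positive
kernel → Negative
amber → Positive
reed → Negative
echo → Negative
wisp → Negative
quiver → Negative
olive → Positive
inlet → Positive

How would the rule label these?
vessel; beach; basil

Negative, Positive, Positive

The common property of the 'Positive' items is: odd length. No 'Negative' item has it.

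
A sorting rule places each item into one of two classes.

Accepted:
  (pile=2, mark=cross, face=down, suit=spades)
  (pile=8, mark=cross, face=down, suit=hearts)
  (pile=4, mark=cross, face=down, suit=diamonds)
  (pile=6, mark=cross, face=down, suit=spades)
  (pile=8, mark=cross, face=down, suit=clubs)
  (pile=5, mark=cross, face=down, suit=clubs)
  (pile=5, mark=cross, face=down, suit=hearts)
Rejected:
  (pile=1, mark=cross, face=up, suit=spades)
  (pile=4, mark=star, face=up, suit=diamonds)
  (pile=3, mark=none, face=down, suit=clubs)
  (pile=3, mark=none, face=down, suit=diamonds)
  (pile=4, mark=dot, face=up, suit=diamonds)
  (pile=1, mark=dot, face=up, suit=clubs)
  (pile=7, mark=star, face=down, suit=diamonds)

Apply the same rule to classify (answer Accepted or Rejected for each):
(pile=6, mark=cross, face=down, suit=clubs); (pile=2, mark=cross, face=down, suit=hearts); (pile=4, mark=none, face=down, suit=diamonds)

'Accepted' ⟺ face is down AND mark is cross.
Accepted: (pile=6, mark=cross, face=down, suit=clubs), since face is down, mark is cross. Accepted: (pile=2, mark=cross, face=down, suit=hearts), since face is down, mark is cross. Rejected: (pile=4, mark=none, face=down, suit=diamonds), since face is down, mark is none.

Accepted, Accepted, Rejected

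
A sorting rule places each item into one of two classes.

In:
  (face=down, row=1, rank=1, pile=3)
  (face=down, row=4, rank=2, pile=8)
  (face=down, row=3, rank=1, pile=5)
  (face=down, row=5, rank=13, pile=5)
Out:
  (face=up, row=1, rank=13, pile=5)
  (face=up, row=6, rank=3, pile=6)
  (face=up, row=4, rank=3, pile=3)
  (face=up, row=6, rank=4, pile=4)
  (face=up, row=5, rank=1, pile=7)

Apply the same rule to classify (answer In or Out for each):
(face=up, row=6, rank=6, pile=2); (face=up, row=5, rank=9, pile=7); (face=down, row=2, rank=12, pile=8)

The common property of the 'In' items is: face is down. No 'Out' item has it.
(face=up, row=6, rank=6, pile=2): face is up — lacks this property, so Out. (face=up, row=5, rank=9, pile=7): face is up — lacks this property, so Out. (face=down, row=2, rank=12, pile=8): face is down — meets the rule, so In.

Out, Out, In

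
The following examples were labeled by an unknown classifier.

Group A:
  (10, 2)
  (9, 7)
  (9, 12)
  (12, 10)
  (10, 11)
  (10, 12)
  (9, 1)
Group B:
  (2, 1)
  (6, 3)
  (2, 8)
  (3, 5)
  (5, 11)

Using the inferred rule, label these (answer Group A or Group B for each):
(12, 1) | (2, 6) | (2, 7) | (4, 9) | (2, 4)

Group A, Group B, Group B, Group B, Group B

Rule: first ≥ 7. This holds for each 'Group A' example and fails for each 'Group B' one.
(12, 1): first 12 — fits, so Group A. (2, 6): first 2 — does not pass, so Group B. (2, 7): first 2 — does not pass, so Group B. (4, 9): first 4 — does not pass, so Group B. (2, 4): first 2 — does not pass, so Group B.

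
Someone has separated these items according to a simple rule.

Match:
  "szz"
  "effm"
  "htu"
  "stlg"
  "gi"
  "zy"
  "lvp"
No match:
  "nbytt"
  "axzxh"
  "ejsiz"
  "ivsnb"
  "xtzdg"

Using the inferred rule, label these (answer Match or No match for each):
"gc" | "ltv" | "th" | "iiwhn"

Match, Match, Match, No match

One predicate separates the groups cleanly: length ≤ 4.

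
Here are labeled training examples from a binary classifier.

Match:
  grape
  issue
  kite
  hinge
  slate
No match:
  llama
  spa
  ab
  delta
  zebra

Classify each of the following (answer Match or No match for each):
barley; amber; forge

No match, No match, Match

'Match' ⟺ ends with 'e'.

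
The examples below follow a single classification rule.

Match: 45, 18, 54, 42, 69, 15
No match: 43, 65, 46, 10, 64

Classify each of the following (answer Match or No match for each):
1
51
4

Every 'Match' example satisfies: multiple of 3. None of the 'No match' examples do.
1: 1 = 3·0 + 1 — does not satisfy this, so No match.
51: 51 = 3·17 — has this property, so Match.
4: 4 = 3·1 + 1 — does not satisfy this, so No match.

No match, Match, No match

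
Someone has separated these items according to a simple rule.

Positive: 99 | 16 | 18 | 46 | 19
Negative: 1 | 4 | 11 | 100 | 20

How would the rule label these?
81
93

Positive, Positive

The simplest hypothesis consistent with all the labels is: digit sum ≥ 5.
81 → digit sum 8+1 = 9 → Positive. 93 → digit sum 9+3 = 12 → Positive.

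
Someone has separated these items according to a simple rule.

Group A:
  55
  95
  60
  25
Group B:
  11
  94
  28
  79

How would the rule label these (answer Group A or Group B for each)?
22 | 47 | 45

All 'Group A' examples share one property — multiple of 5 — and every 'Group B' example lacks it.

Group B, Group B, Group A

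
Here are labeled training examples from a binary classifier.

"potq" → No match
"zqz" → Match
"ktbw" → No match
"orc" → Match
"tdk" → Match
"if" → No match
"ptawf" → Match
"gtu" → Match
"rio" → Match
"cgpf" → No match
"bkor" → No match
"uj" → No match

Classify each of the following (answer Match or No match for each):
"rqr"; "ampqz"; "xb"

Match, Match, No match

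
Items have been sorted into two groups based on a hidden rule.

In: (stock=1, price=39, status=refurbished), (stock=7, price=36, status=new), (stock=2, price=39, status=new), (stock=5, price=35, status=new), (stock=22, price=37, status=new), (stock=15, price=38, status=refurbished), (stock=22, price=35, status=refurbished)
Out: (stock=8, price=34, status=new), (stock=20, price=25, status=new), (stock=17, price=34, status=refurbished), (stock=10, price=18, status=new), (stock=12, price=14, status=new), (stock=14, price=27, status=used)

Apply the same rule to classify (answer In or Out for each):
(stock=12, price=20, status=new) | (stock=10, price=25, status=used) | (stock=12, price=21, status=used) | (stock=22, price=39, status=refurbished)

Rule: price ≥ 35. This holds for each 'In' example and fails for each 'Out' one.

Out, Out, Out, In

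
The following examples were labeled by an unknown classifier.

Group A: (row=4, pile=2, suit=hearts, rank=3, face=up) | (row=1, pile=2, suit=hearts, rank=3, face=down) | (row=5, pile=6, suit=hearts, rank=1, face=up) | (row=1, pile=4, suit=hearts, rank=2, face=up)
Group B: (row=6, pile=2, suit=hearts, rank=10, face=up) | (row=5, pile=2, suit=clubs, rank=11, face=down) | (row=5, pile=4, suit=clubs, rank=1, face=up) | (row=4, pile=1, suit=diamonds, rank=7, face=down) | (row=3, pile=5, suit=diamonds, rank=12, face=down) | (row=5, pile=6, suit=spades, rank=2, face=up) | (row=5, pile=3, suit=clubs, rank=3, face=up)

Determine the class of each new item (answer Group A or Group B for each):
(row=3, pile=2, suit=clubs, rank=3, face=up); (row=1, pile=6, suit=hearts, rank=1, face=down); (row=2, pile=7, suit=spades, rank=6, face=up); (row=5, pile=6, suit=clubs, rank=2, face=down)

Group B, Group A, Group B, Group B

The classifier is using: suit is hearts AND row ≤ 5.
(row=3, pile=2, suit=clubs, rank=3, face=up): suit is clubs, row = 3 — lacks this property, so Group B.
(row=1, pile=6, suit=hearts, rank=1, face=down): suit is hearts, row = 1 — matches, so Group A.
(row=2, pile=7, suit=spades, rank=6, face=up): suit is spades, row = 2 — lacks this property, so Group B.
(row=5, pile=6, suit=clubs, rank=2, face=down): suit is clubs, row = 5 — lacks this property, so Group B.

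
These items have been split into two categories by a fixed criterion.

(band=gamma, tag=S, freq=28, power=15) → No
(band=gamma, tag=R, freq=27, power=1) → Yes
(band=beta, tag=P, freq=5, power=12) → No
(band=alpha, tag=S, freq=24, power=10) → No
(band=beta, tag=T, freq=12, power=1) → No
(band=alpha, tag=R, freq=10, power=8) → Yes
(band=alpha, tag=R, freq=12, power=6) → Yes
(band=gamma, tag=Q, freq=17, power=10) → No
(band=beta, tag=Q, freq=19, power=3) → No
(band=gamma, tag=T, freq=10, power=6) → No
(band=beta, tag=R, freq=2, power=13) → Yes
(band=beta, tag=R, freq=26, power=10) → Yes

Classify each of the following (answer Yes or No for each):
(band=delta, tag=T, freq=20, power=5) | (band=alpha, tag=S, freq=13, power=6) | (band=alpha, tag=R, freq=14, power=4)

The pattern is that an item is 'Yes' exactly when: tag is R.
No: (band=delta, tag=T, freq=20, power=5), since tag is T.
No: (band=alpha, tag=S, freq=13, power=6), since tag is S.
Yes: (band=alpha, tag=R, freq=14, power=4), since tag is R.

No, No, Yes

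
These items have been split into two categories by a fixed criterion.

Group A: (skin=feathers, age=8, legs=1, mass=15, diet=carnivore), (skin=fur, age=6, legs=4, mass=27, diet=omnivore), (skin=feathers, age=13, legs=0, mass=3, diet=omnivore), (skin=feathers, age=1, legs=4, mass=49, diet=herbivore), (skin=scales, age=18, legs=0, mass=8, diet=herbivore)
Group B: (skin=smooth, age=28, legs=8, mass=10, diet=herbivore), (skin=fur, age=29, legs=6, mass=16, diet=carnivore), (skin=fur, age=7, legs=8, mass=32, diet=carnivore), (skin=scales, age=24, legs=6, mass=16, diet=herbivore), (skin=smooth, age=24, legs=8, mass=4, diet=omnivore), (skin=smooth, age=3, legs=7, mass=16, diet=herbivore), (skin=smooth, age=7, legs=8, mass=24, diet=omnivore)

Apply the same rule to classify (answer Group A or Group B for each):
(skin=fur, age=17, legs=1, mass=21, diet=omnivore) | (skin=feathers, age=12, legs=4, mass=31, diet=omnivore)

Group A, Group A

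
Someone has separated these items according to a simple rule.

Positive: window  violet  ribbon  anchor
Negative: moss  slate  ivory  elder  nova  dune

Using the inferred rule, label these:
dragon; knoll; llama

Positive, Negative, Negative

The classifier is using: length 6.
Positive: dragon, since length 6.
Negative: knoll, since length 5.
Negative: llama, since length 5.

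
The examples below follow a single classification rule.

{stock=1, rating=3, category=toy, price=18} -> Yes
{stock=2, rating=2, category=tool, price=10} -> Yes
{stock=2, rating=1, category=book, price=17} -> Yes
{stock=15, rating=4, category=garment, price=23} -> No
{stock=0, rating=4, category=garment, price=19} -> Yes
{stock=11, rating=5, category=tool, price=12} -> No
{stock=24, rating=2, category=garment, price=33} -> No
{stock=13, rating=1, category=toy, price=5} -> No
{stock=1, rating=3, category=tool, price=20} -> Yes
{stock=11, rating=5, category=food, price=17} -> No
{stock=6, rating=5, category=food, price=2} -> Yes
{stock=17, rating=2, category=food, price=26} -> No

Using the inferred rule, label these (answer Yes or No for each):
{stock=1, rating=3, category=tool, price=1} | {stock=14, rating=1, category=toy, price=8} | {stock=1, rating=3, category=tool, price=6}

The pattern is that an item is 'Yes' exactly when: stock ≤ 6.
Yes: {stock=1, rating=3, category=tool, price=1}, since stock = 1.
No: {stock=14, rating=1, category=toy, price=8}, since stock = 14.
Yes: {stock=1, rating=3, category=tool, price=6}, since stock = 1.

Yes, No, Yes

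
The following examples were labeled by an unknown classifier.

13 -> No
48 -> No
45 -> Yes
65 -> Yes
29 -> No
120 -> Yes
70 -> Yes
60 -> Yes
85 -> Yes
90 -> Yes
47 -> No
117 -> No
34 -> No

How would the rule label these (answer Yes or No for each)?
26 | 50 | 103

No, Yes, No

The simplest hypothesis consistent with all the labels is: multiple of 5.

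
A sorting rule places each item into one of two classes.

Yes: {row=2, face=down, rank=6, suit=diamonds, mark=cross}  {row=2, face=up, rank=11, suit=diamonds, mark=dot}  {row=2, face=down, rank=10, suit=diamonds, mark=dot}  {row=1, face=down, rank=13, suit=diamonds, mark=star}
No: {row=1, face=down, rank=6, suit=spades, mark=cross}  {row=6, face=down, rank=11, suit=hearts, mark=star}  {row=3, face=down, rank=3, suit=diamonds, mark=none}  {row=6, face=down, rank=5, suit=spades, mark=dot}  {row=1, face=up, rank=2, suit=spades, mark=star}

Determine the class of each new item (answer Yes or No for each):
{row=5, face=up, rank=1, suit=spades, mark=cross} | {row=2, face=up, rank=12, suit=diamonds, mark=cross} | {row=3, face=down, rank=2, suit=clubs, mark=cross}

A rule that fits every label: suit is diamonds AND row ≤ 2 — true of each 'Yes' example, false of each 'No' one.
{row=5, face=up, rank=1, suit=spades, mark=cross} → suit is spades, row = 5 → No. {row=2, face=up, rank=12, suit=diamonds, mark=cross} → suit is diamonds, row = 2 → Yes. {row=3, face=down, rank=2, suit=clubs, mark=cross} → suit is clubs, row = 3 → No.

No, Yes, No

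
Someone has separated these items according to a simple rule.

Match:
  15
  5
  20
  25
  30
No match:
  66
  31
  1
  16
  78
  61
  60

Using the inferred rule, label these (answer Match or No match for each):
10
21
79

Match, No match, No match

The common property of the 'Match' items is: multiple of 5 AND at most 30. No 'No match' item has it.
10 → 10 = 5·2, 10 ≤ 30 → Match. 21 → 21 = 5·4 + 1, 21 ≤ 30 → No match. 79 → 79 = 5·15 + 4, 79 > 30 → No match.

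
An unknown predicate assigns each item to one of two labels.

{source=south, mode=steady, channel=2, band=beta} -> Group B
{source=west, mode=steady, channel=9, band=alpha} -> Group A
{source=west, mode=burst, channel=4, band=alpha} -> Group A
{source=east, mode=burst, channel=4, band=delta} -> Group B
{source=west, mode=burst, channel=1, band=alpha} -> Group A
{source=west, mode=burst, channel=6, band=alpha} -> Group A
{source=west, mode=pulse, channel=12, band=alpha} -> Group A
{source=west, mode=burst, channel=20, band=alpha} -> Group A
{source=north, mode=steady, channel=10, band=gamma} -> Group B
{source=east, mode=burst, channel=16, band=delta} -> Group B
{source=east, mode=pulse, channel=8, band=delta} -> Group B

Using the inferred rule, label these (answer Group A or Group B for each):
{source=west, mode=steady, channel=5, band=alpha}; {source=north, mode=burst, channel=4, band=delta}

The simplest hypothesis consistent with all the labels is: band is alpha.
Group A: {source=west, mode=steady, channel=5, band=alpha}, since band is alpha. Group B: {source=north, mode=burst, channel=4, band=delta}, since band is delta.

Group A, Group B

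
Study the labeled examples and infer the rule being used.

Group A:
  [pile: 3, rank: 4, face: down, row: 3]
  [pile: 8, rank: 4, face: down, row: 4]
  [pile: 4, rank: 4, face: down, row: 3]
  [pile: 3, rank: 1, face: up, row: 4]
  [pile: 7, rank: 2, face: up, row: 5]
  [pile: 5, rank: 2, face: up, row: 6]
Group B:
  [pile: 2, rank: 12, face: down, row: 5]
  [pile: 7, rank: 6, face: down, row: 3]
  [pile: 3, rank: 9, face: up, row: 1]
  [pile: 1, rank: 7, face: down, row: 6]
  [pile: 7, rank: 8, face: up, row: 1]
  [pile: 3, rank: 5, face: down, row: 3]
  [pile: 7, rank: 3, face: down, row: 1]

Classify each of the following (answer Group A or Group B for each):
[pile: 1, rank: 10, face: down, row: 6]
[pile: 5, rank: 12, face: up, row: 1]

The distinguishing property — rank ≤ 4 AND row ≥ 3 — holds for all the 'Group A' cases and none of the 'Group B' cases.
Group B: [pile: 1, rank: 10, face: down, row: 6], since rank = 10, row = 6. Group B: [pile: 5, rank: 12, face: up, row: 1], since rank = 12, row = 1.

Group B, Group B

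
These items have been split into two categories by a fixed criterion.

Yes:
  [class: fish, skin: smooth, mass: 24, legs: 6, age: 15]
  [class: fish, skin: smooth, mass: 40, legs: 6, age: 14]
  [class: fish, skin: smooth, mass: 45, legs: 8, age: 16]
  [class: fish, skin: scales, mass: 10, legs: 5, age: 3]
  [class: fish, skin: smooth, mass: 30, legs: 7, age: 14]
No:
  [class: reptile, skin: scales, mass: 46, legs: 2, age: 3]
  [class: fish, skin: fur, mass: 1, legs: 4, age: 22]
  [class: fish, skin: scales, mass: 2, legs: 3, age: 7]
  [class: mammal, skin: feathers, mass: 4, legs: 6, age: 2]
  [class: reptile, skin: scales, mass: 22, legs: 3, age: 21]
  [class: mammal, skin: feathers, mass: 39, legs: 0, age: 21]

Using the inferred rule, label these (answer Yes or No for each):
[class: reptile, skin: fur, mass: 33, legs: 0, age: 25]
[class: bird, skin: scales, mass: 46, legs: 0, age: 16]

The rule appears to be: class is fish AND legs ≥ 5.
No: [class: reptile, skin: fur, mass: 33, legs: 0, age: 25], since class is reptile, legs = 0.
No: [class: bird, skin: scales, mass: 46, legs: 0, age: 16], since class is bird, legs = 0.

No, No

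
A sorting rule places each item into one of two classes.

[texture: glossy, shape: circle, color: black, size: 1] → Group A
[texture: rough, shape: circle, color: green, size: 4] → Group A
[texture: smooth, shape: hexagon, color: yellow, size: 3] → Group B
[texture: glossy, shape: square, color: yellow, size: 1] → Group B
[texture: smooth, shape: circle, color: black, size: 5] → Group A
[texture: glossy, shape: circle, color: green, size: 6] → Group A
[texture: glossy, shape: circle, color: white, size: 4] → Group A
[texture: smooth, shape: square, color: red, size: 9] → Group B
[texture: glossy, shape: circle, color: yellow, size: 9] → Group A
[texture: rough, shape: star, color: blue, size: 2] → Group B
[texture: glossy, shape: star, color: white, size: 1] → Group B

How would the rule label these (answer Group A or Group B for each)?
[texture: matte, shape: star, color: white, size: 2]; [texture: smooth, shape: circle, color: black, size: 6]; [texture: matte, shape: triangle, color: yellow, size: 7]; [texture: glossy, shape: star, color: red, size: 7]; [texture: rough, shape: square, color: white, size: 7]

Group B, Group A, Group B, Group B, Group B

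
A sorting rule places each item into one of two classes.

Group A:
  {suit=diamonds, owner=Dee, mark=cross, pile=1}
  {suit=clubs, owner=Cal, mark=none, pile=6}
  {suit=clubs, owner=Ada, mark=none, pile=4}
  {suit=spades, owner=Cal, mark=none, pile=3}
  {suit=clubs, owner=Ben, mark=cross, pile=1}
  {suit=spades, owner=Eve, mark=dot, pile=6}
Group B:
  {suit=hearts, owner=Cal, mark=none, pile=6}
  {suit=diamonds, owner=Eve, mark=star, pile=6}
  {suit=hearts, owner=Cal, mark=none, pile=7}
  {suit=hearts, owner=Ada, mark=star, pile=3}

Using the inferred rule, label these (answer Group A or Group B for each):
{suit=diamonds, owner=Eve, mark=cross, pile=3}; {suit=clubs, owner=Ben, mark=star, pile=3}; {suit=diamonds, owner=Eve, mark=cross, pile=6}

Group A, Group B, Group A

All 'Group A' examples share one property — suit is not hearts AND mark is not star — and every 'Group B' example lacks it.
{suit=diamonds, owner=Eve, mark=cross, pile=3} → suit is diamonds, mark is cross → Group A.
{suit=clubs, owner=Ben, mark=star, pile=3} → suit is clubs, mark is star → Group B.
{suit=diamonds, owner=Eve, mark=cross, pile=6} → suit is diamonds, mark is cross → Group A.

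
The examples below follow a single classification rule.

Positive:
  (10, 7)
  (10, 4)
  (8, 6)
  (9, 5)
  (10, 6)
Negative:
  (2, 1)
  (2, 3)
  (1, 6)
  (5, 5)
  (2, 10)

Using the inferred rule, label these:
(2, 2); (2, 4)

One predicate separates the groups cleanly: sum ≥ 14.
Negative: (2, 2), since 2+2 = 4.
Negative: (2, 4), since 2+4 = 6.

Negative, Negative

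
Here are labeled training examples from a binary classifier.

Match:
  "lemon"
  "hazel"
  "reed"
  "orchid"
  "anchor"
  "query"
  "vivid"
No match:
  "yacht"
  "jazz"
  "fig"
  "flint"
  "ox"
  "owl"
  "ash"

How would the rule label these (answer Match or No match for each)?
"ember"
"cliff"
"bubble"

The classifier is using: has ≥ 2 vowels.
"ember": 2 vowels — checks out, so Match.
"cliff": 1 vowel — doesn't match, so No match.
"bubble": 2 vowels — checks out, so Match.

Match, No match, Match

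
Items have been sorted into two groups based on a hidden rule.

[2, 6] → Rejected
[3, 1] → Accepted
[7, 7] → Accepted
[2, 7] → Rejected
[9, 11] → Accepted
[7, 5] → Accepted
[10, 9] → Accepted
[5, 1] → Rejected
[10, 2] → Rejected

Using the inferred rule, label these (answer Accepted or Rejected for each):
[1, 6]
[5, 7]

The pattern is that an item is 'Accepted' exactly when: |first − second| ≤ 2.
[1, 6]: |1−6| = 5, does not fit → Rejected. [5, 7]: |5−7| = 2, checks out → Accepted.

Rejected, Accepted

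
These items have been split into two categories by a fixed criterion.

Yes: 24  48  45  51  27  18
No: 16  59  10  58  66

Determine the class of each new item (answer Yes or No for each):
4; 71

No, No

The distinguishing property — multiple of 3 AND at most 51 — holds for all the 'Yes' cases and none of the 'No' cases.
4: 4 = 3·1 + 1, 4 ≤ 51 — doesn't match, so No. 71: 71 = 3·23 + 2, 71 > 51 — doesn't match, so No.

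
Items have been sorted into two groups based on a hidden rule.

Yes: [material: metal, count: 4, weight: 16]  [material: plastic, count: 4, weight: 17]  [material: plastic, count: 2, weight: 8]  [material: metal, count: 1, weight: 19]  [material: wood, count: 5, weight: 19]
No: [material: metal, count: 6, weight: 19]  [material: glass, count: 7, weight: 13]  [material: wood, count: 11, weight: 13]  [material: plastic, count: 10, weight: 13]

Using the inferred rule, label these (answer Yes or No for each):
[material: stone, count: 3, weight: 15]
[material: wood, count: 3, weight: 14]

Yes, Yes

The common property of the 'Yes' items is: count ≤ 5. No 'No' item has it.
[material: stone, count: 3, weight: 15]: Yes (count = 3). [material: wood, count: 3, weight: 14]: Yes (count = 3).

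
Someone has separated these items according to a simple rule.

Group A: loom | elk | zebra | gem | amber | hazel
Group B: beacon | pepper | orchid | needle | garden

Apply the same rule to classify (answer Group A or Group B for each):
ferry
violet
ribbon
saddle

One predicate separates the groups cleanly: length ≤ 5.

Group A, Group B, Group B, Group B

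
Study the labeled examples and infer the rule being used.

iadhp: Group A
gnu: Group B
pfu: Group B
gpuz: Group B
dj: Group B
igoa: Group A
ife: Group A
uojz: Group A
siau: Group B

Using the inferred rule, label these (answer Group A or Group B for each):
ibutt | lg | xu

Group A, Group B, Group B

The classifier is using: starts with a vowel.
ibutt: starts with 'i', fits → Group A. lg: starts with 'l', fails the rule → Group B. xu: starts with 'x', fails the rule → Group B.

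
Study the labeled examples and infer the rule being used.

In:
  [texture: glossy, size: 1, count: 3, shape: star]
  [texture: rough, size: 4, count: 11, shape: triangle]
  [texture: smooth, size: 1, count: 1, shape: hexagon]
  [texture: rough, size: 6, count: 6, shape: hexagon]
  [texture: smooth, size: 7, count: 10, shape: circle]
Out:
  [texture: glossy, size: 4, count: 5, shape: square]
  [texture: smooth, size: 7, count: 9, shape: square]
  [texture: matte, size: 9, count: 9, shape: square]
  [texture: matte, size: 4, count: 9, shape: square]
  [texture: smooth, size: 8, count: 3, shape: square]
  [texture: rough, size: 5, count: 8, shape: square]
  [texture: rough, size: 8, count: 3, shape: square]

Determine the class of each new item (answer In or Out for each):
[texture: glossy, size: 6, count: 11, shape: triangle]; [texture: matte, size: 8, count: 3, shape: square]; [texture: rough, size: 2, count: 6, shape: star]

In, Out, In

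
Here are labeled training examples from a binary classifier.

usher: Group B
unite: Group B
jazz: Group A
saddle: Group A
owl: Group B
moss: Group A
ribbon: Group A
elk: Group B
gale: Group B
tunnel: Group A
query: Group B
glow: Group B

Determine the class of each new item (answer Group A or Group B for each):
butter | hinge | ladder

Group A, Group B, Group A

Every 'Group A' example satisfies: has a double letter. None of the 'Group B' examples do.
butter: 'tt' doubled, checks out → Group A.
hinge: no doubled letter, does not satisfy this → Group B.
ladder: 'dd' doubled, checks out → Group A.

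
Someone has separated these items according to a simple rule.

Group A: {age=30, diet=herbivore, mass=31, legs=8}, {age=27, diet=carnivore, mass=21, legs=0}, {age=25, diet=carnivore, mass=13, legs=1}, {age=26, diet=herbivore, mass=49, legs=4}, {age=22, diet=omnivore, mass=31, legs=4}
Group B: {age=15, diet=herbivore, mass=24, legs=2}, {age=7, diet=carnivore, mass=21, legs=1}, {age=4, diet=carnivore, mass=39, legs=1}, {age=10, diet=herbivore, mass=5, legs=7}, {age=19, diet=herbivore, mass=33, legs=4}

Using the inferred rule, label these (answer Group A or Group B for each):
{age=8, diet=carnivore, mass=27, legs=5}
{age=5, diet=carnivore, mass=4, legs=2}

The simplest hypothesis consistent with all the labels is: age ≥ 22.

Group B, Group B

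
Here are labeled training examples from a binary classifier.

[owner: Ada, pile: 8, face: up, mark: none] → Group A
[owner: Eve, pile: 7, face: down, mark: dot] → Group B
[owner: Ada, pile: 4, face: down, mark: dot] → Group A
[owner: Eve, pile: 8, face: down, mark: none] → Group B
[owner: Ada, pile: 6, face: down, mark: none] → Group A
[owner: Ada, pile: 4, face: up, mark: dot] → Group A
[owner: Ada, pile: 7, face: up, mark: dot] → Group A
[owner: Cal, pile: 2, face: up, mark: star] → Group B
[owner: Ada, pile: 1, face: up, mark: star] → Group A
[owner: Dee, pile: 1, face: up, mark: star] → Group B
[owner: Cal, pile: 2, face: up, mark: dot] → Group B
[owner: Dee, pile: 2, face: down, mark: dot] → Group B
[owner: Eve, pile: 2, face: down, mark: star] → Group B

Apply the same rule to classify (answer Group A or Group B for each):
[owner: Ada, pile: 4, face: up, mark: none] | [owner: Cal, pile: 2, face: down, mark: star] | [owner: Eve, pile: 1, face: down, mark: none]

The pattern is that an item is 'Group A' exactly when: owner is Ada.
Group A: [owner: Ada, pile: 4, face: up, mark: none], since owner is Ada.
Group B: [owner: Cal, pile: 2, face: down, mark: star], since owner is Cal.
Group B: [owner: Eve, pile: 1, face: down, mark: none], since owner is Eve.

Group A, Group B, Group B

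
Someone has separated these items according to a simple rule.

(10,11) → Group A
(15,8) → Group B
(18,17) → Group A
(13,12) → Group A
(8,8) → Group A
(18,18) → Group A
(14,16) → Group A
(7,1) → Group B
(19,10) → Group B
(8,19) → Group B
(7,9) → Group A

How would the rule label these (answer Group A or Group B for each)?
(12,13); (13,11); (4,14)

One predicate separates the groups cleanly: |first − second| ≤ 2.
(12,13): Group A (|12−13| = 1). (13,11): Group A (|13−11| = 2). (4,14): Group B (|4−14| = 10).

Group A, Group A, Group B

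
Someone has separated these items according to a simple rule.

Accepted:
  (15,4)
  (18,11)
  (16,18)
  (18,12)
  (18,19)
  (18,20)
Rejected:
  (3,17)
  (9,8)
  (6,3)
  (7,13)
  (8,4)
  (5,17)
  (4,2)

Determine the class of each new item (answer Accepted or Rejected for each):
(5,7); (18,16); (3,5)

Rejected, Accepted, Rejected

The pattern is that an item is 'Accepted' exactly when: first ≥ 11.
(5,7) — first 5, hence Rejected. (18,16) — first 18, hence Accepted. (3,5) — first 3, hence Rejected.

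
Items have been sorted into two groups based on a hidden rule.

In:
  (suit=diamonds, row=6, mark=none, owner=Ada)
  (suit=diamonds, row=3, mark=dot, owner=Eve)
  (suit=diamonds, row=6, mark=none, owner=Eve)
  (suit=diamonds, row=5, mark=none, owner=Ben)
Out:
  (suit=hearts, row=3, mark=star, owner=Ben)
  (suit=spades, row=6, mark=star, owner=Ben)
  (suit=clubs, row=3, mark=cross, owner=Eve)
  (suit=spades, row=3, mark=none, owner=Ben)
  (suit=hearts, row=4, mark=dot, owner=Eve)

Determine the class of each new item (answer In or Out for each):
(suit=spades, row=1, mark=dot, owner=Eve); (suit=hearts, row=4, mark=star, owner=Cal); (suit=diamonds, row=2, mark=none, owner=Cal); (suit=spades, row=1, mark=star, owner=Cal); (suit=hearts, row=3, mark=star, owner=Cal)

Out, Out, In, Out, Out

One predicate separates the groups cleanly: suit is diamonds.
(suit=spades, row=1, mark=dot, owner=Eve) → suit is spades → Out.
(suit=hearts, row=4, mark=star, owner=Cal) → suit is hearts → Out.
(suit=diamonds, row=2, mark=none, owner=Cal) → suit is diamonds → In.
(suit=spades, row=1, mark=star, owner=Cal) → suit is spades → Out.
(suit=hearts, row=3, mark=star, owner=Cal) → suit is hearts → Out.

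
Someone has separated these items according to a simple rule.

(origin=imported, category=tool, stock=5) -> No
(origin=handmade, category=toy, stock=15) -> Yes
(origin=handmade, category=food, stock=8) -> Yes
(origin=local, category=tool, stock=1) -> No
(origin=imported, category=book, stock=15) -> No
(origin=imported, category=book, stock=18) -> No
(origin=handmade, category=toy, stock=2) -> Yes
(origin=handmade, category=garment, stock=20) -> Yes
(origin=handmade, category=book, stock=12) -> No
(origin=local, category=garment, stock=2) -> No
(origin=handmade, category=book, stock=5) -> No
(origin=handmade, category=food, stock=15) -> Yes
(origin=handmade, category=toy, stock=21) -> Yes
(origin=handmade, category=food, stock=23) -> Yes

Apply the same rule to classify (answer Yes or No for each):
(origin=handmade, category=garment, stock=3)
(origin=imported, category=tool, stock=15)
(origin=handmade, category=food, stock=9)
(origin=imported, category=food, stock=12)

Rule: category is not book AND origin is handmade. This holds for each 'Yes' example and fails for each 'No' one.
(origin=handmade, category=garment, stock=3): category is garment, origin is handmade, matches → Yes.
(origin=imported, category=tool, stock=15): category is tool, origin is imported, does not fit → No.
(origin=handmade, category=food, stock=9): category is food, origin is handmade, matches → Yes.
(origin=imported, category=food, stock=12): category is food, origin is imported, does not fit → No.

Yes, No, Yes, No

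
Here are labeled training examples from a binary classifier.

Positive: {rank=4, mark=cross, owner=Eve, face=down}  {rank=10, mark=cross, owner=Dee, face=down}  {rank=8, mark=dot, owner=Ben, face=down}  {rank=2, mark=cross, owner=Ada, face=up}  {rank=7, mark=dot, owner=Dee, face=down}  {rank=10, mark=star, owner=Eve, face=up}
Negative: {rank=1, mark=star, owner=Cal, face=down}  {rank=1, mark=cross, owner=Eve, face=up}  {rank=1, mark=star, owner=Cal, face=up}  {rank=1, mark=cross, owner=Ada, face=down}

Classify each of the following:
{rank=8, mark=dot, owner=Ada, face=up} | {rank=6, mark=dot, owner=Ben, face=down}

The simplest hypothesis consistent with all the labels is: rank ≥ 2.

Positive, Positive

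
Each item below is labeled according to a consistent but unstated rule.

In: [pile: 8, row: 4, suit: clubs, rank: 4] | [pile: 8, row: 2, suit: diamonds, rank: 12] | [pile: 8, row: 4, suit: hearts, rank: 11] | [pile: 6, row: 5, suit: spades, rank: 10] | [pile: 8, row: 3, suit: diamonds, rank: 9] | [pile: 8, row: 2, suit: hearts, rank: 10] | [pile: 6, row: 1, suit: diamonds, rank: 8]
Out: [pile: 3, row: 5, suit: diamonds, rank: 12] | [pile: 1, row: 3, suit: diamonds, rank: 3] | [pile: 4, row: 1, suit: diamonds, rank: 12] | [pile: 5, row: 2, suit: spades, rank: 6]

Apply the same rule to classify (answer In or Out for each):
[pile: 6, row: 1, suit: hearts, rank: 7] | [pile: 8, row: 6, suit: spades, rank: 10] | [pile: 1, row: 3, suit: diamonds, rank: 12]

In, In, Out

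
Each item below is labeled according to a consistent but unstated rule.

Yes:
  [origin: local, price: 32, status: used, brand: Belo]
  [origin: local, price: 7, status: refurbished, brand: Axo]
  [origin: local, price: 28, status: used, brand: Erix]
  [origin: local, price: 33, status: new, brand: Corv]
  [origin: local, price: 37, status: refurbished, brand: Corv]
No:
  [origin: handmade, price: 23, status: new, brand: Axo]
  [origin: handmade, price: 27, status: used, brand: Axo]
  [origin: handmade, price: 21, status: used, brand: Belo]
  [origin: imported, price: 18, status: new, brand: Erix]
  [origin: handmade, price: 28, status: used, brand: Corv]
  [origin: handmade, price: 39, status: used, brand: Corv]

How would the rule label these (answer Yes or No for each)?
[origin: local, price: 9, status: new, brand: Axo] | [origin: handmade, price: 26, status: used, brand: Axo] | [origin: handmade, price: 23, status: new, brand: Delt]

Yes, No, No

The distinguishing property — origin is local — holds for all the 'Yes' cases and none of the 'No' cases.
[origin: local, price: 9, status: new, brand: Axo]: origin is local, matches → Yes.
[origin: handmade, price: 26, status: used, brand: Axo]: origin is handmade, lacks this property → No.
[origin: handmade, price: 23, status: new, brand: Delt]: origin is handmade, lacks this property → No.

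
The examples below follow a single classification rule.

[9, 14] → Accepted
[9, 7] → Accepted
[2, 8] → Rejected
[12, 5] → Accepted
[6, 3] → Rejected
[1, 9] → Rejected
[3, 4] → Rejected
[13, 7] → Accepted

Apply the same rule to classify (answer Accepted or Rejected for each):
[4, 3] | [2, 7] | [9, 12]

Rejected, Rejected, Accepted

The pattern is that an item is 'Accepted' exactly when: sum ≥ 16.
[4, 3] → 4+3 = 7 → Rejected.
[2, 7] → 2+7 = 9 → Rejected.
[9, 12] → 9+12 = 21 → Accepted.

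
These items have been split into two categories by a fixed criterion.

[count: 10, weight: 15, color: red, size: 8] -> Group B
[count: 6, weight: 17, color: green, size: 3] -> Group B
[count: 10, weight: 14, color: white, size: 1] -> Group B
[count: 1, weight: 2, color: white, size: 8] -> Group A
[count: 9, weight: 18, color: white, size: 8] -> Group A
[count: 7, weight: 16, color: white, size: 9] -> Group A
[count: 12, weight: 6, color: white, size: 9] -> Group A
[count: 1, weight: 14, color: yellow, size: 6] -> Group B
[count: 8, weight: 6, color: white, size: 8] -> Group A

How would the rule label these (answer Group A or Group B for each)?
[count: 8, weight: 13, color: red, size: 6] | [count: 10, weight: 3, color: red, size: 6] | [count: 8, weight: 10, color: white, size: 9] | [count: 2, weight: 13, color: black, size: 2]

Every 'Group A' example satisfies: color is white AND size ≥ 3. None of the 'Group B' examples do.
[count: 8, weight: 13, color: red, size: 6]: color is red, size = 6 — does not satisfy this, so Group B.
[count: 10, weight: 3, color: red, size: 6]: color is red, size = 6 — does not satisfy this, so Group B.
[count: 8, weight: 10, color: white, size: 9]: color is white, size = 9 — matches, so Group A.
[count: 2, weight: 13, color: black, size: 2]: color is black, size = 2 — does not satisfy this, so Group B.

Group B, Group B, Group A, Group B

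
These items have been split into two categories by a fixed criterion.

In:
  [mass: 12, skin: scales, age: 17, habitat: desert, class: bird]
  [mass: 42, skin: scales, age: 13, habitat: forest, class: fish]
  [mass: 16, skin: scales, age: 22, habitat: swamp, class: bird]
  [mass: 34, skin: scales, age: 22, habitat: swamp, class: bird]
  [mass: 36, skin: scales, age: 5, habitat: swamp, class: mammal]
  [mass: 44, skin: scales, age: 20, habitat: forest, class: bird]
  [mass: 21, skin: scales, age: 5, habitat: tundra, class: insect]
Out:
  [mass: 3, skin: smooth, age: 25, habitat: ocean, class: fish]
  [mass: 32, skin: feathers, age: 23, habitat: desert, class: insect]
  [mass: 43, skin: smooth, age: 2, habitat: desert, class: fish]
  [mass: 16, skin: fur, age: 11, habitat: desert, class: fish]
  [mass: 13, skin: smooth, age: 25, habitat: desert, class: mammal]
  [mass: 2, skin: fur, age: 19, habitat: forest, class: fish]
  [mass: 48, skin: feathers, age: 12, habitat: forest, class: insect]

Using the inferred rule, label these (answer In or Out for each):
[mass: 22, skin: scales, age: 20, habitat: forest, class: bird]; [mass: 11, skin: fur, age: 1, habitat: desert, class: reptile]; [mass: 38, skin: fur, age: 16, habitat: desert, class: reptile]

In, Out, Out

The simplest hypothesis consistent with all the labels is: skin is scales.
[mass: 22, skin: scales, age: 20, habitat: forest, class: bird]: skin is scales — fits, so In.
[mass: 11, skin: fur, age: 1, habitat: desert, class: reptile]: skin is fur — does not satisfy this, so Out.
[mass: 38, skin: fur, age: 16, habitat: desert, class: reptile]: skin is fur — does not satisfy this, so Out.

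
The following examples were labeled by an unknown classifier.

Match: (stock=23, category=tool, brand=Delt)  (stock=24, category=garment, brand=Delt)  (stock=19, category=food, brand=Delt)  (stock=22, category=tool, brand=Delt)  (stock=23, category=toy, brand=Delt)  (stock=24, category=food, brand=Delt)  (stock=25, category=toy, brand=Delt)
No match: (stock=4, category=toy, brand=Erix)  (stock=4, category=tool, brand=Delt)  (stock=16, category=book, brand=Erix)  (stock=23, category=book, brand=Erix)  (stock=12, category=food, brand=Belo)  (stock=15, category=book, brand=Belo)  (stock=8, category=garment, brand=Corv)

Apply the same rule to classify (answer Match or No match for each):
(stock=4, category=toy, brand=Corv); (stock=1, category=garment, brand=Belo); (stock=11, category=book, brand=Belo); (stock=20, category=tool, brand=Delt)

The rule appears to be: brand is Delt AND stock ≥ 8.
No match: (stock=4, category=toy, brand=Corv), since brand is Corv, stock = 4. No match: (stock=1, category=garment, brand=Belo), since brand is Belo, stock = 1. No match: (stock=11, category=book, brand=Belo), since brand is Belo, stock = 11. Match: (stock=20, category=tool, brand=Delt), since brand is Delt, stock = 20.

No match, No match, No match, Match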